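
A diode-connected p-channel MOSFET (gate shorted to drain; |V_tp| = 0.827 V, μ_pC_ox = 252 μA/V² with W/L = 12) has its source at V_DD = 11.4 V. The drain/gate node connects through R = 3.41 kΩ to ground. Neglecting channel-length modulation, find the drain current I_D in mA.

I_D = 2.71 mA

With gate tied to drain, V_SG = V_SD ≥ V_SG − |V_tp|, so the device is in saturation.
k_p = μ_pC_ox · (W/L) = 3.024 mA/V².
KCL at the drain: ½ k_p (V_SG − |V_tp|)² = (V_DD − V_SG)/R.
Let x = V_SG − 0.827. Then 5.16 x² + x − 10.57 = 0, giving x = 1.34 V (positive root), so V_SG = 2.17 V.
I_D = (V_DD − V_SG)/R = (11.4 − 2.17) / 3.41 = 2.71 mA.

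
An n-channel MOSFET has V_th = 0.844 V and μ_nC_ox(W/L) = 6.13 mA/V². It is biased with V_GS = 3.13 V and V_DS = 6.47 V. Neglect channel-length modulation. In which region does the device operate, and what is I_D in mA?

Saturation; I_D = 16.0 mA

V_ov = V_GS − V_th = 3.13 − 0.844 = 2.29 V.
Since V_DS = 6.47 V ≥ V_ov = 2.29 V, the device is in saturation.
I_D = ½ k_n V_ov² = 0.5 × 6.13 × 2.29² = 16 mA.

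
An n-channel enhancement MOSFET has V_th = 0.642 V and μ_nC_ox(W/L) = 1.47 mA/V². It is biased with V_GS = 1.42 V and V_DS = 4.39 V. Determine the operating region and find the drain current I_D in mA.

Saturation; I_D = 0.445 mA

V_ov = V_GS − V_th = 1.42 − 0.642 = 0.778 V.
Since V_DS = 4.39 V ≥ V_ov = 0.778 V, the device is in saturation.
I_D = ½ k_n V_ov² = 0.5 × 1.47 × 0.778² = 0.445 mA.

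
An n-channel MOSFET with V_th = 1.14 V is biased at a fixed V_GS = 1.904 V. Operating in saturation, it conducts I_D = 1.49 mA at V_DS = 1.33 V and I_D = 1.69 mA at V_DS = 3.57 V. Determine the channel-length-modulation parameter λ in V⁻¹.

With V_GS fixed, I_D ∝ (1 + λ V_DS) in saturation, so I_D2/I_D1 = (1 + λ V_DS2)/(1 + λ V_DS1).
1.69/1.49 = 1.134 = (1 + 3.57 λ)/(1 + 1.33 λ).
Solving: λ (I_D1 V_DS2 − I_D2 V_DS1) = I_D2 − I_D1, so λ = (1.69 − 1.49) / (1.49 × 3.57 − 1.69 × 1.33) = 0.2 / 3.07 = 0.0651 V⁻¹.

λ = 0.0651 V⁻¹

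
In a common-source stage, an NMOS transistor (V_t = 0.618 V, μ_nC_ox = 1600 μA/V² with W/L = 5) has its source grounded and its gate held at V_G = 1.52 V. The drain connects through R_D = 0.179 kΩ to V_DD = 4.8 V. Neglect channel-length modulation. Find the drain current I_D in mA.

I_D = 3.25 mA

V_GS = V_G = 1.52 V, so V_ov = 1.52 − 0.618 = 0.902 V.
k_n = μ_nC_ox · (W/L) = 8 mA/V².
Assume saturation: I_D = ½ k_n V_ov² = 0.5 × 8 × 0.902² = 3.25 mA, giving V_DS = V_DD − I_D R_D = 4.8 − 3.25 × 0.179 = 4.22 V.
V_DS = 4.22 V ≥ V_ov = 0.902 V, confirming saturation.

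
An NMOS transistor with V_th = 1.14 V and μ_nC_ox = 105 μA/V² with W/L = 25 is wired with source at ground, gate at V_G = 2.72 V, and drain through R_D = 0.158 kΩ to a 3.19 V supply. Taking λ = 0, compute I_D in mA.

V_GS = V_G = 2.72 V, so V_ov = 2.72 − 1.14 = 1.58 V.
k_n = μ_nC_ox · (W/L) = 2.625 mA/V².
Assume saturation: I_D = ½ k_n V_ov² = 0.5 × 2.625 × 1.58² = 3.28 mA, giving V_DS = V_DD − I_D R_D = 3.19 − 3.28 × 0.158 = 2.67 V.
V_DS = 2.67 V ≥ V_ov = 1.58 V, confirming saturation.

I_D = 3.28 mA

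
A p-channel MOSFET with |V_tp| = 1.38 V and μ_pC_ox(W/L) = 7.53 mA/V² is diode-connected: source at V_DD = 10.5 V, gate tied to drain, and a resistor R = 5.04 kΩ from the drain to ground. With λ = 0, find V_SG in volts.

With gate tied to drain, V_SG = V_SD ≥ V_SG − |V_tp|, so the device is in saturation.
KCL at the drain: ½ k_p (V_SG − |V_tp|)² = (V_DD − V_SG)/R.
Let x = V_SG − 1.38. Then 19 x² + x − 9.12 = 0, giving x = 0.667 V (positive root), so V_SG = 2.05 V.
I_D = (V_DD − V_SG)/R = (10.5 − 2.05) / 5.04 = 1.68 mA.

V_SG = 2.05 V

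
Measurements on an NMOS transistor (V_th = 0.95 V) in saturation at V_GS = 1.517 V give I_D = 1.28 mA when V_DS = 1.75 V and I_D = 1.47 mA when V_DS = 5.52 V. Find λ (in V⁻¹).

With V_GS fixed, I_D ∝ (1 + λ V_DS) in saturation, so I_D2/I_D1 = (1 + λ V_DS2)/(1 + λ V_DS1).
1.47/1.28 = 1.148 = (1 + 5.52 λ)/(1 + 1.75 λ).
Solving: λ (I_D1 V_DS2 − I_D2 V_DS1) = I_D2 − I_D1, so λ = (1.47 − 1.28) / (1.28 × 5.52 − 1.47 × 1.75) = 0.19 / 4.49 = 0.0423 V⁻¹.

λ = 0.0423 V⁻¹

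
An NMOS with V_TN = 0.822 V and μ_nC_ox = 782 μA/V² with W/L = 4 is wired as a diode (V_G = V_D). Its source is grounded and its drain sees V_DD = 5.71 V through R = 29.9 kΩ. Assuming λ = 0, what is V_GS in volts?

V_GS = 1.13 V

With gate tied to drain, V_GS = V_DS ≥ V_GS − V_TN, so the device is in saturation.
k_n = μ_nC_ox · (W/L) = 3.128 mA/V².
KCL at the drain: ½ k_n (V_GS − V_TN)² = (V_DD − V_GS)/R.
Let x = V_GS − 0.822. Then 46.8 x² + x − 4.888 = 0, giving x = 0.313 V (positive root), so V_GS = 1.13 V.
I_D = (V_DD − V_GS)/R = (5.71 − 1.13) / 29.9 = 0.153 mA.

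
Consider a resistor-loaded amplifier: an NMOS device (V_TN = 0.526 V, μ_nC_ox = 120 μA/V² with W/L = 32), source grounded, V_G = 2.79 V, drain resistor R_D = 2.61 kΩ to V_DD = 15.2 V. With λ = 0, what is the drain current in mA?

I_D = 5.53 mA

V_GS = V_G = 2.79 V, so V_ov = 2.79 − 0.526 = 2.26 V.
k_n = μ_nC_ox · (W/L) = 3.84 mA/V².
Assume saturation: I_D = ½ k_n V_ov² = 0.5 × 3.84 × 2.26² = 9.84 mA, giving V_DS = V_DD − I_D R_D = 15.2 − 9.84 × 2.61 = -10.5 V.
But -10.5 V < V_ov = 2.26 V, so the device is actually in triode.
In triode I_D = k_n[V_ov V_DS − ½ V_DS²] and I_D = (V_DD − V_DS)/R_D. Equating: 5.01 V_DS² − 23.69 V_DS + 15.2 = 0, giving V_DS = 0.766 V (the root below V_ov).
I_D = (15.2 − 0.766) / 2.61 = 5.53 mA.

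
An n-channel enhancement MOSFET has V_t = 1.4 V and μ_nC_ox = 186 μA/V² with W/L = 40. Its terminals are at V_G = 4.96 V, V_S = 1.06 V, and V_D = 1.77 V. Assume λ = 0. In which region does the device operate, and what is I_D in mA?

Triode; I_D = 11.3 mA

V_GS = V_G − V_S = 4.96 − 1.06 = 3.9 V; V_DS = V_D − V_S = 1.77 − 1.06 = 0.71 V.
k_n = μ_nC_ox · (W/L) = 7.44 mA/V².
V_ov = V_GS − V_t = 3.9 − 1.4 = 2.5 V.
Since V_DS = 0.71 V < V_ov = 2.5 V, the device is in the triode region.
I_D = k_n [V_ov · V_DS − ½ V_DS²] = 7.44 × [2.5 × 0.71 − 0.5 × 0.71²] = 11.3 mA.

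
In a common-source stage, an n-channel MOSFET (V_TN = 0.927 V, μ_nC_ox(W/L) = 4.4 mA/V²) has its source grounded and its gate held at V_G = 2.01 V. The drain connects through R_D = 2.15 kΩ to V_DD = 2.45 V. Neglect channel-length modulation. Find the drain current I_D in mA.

V_GS = V_G = 2.01 V, so V_ov = 2.01 − 0.927 = 1.08 V.
Assume saturation: I_D = ½ k_n V_ov² = 0.5 × 4.4 × 1.08² = 2.58 mA, giving V_DS = V_DD − I_D R_D = 2.45 − 2.58 × 2.15 = -3.1 V.
But -3.1 V < V_ov = 1.08 V, so the device is actually in triode.
In triode I_D = k_n[V_ov V_DS − ½ V_DS²] and I_D = (V_DD − V_DS)/R_D. Equating: 4.73 V_DS² − 11.25 V_DS + 2.45 = 0, giving V_DS = 0.243 V (the root below V_ov).
I_D = (2.45 − 0.243) / 2.15 = 1.03 mA.

I_D = 1.03 mA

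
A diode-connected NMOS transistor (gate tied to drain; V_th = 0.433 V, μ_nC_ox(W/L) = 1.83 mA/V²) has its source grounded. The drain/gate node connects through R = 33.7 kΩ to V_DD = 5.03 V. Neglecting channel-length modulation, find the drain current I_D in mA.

I_D = 0.125 mA

With gate tied to drain, V_GS = V_DS ≥ V_GS − V_th, so the device is in saturation.
KCL at the drain: ½ k_n (V_GS − V_th)² = (V_DD − V_GS)/R.
Let x = V_GS − 0.433. Then 30.8 x² + x − 4.597 = 0, giving x = 0.37 V (positive root), so V_GS = 0.803 V.
I_D = (V_DD − V_GS)/R = (5.03 − 0.803) / 33.7 = 0.125 mA.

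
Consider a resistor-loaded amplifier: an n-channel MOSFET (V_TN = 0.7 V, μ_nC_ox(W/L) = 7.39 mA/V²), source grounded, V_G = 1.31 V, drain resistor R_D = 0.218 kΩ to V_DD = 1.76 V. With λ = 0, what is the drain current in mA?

I_D = 1.37 mA

V_GS = V_G = 1.31 V, so V_ov = 1.31 − 0.7 = 0.61 V.
Assume saturation: I_D = ½ k_n V_ov² = 0.5 × 7.39 × 0.61² = 1.37 mA, giving V_DS = V_DD − I_D R_D = 1.76 − 1.37 × 0.218 = 1.46 V.
V_DS = 1.46 V ≥ V_ov = 0.61 V, confirming saturation.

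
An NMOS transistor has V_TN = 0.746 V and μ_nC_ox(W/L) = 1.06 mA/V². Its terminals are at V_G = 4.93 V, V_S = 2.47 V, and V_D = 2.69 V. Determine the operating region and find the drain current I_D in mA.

V_GS = V_G − V_S = 4.93 − 2.47 = 2.46 V; V_DS = V_D − V_S = 2.69 − 2.47 = 0.22 V.
V_ov = V_GS − V_TN = 2.46 − 0.746 = 1.71 V.
Since V_DS = 0.22 V < V_ov = 1.71 V, the device is in the triode region.
I_D = k_n [V_ov · V_DS − ½ V_DS²] = 1.06 × [1.71 × 0.22 − 0.5 × 0.22²] = 0.374 mA.

Triode; I_D = 0.374 mA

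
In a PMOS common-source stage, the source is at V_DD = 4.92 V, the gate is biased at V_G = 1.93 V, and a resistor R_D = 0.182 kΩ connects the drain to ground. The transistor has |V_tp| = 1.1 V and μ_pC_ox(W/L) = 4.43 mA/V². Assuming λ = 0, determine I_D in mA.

I_D = 7.91 mA

V_SG = V_DD − V_G = 4.92 − 1.93 = 2.99 V, so V_ov = 2.99 − 1.1 = 1.89 V.
Assume saturation: I_D = ½ k_p V_ov² = 0.5 × 4.43 × 1.89² = 7.91 mA, giving V_SD = V_DD − I_D R_D = 4.92 − 7.91 × 0.182 = 3.48 V.
V_SD = 3.48 V ≥ V_ov = 1.89 V, confirming saturation.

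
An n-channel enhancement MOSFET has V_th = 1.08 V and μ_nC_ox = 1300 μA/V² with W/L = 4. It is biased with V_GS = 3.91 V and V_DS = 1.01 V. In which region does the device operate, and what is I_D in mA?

Triode; I_D = 12.2 mA

k_n = μ_nC_ox · (W/L) = 5.2 mA/V².
V_ov = V_GS − V_th = 3.91 − 1.08 = 2.83 V.
Since V_DS = 1.01 V < V_ov = 2.83 V, the device is in the triode region.
I_D = k_n [V_ov · V_DS − ½ V_DS²] = 5.2 × [2.83 × 1.01 − 0.5 × 1.01²] = 12.2 mA.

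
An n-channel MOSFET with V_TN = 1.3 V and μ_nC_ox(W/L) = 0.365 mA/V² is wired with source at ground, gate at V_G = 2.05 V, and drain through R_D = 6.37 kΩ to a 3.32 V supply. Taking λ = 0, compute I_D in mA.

I_D = 0.103 mA

V_GS = V_G = 2.05 V, so V_ov = 2.05 − 1.3 = 0.75 V.
Assume saturation: I_D = ½ k_n V_ov² = 0.5 × 0.365 × 0.75² = 0.103 mA, giving V_DS = V_DD − I_D R_D = 3.32 − 0.103 × 6.37 = 2.67 V.
V_DS = 2.67 V ≥ V_ov = 0.75 V, confirming saturation.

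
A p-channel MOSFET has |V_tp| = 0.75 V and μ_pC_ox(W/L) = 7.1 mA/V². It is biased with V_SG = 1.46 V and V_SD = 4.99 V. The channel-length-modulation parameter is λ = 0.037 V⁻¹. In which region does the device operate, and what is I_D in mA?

Saturation; I_D = 2.12 mA

V_ov = V_SG − |V_tp| = 1.46 − 0.75 = 0.71 V.
Since V_SD = 4.99 V ≥ V_ov = 0.71 V, the device is in saturation.
I_D = ½ k_p V_ov² (1 + λ V_SD) = 0.5 × 7.1 × 0.71² × (1 + 0.037 × 4.99) = 2.12 mA.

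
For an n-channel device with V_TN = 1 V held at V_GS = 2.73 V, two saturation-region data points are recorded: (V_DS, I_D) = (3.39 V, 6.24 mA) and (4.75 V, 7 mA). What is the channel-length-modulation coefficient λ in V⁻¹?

λ = 0.129 V⁻¹

With V_GS fixed, I_D ∝ (1 + λ V_DS) in saturation, so I_D2/I_D1 = (1 + λ V_DS2)/(1 + λ V_DS1).
7/6.24 = 1.122 = (1 + 4.75 λ)/(1 + 3.39 λ).
Solving: λ (I_D1 V_DS2 − I_D2 V_DS1) = I_D2 − I_D1, so λ = (7 − 6.24) / (6.24 × 4.75 − 7 × 3.39) = 0.76 / 5.91 = 0.129 V⁻¹.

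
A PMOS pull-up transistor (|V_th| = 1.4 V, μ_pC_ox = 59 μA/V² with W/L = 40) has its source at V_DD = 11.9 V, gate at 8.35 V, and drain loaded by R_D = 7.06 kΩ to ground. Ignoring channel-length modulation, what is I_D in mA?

I_D = 1.64 mA

V_SG = V_DD − V_G = 11.9 − 8.35 = 3.55 V, so V_ov = 3.55 − 1.4 = 2.15 V.
k_p = μ_pC_ox · (W/L) = 2.36 mA/V².
Assume saturation: I_D = ½ k_p V_ov² = 0.5 × 2.36 × 2.15² = 5.45 mA, giving V_SD = V_DD − I_D R_D = 11.9 − 5.45 × 7.06 = -26.6 V.
But -26.6 V < V_ov = 2.15 V, so the device is actually in triode.
In triode I_D = k_p[V_ov V_SD − ½ V_SD²] and I_D = (V_DD − V_SD)/R_D. Equating: 8.33 V_SD² − 36.82 V_SD + 11.9 = 0, giving V_SD = 0.351 V (the root below V_ov).
I_D = (11.9 − 0.351) / 7.06 = 1.64 mA.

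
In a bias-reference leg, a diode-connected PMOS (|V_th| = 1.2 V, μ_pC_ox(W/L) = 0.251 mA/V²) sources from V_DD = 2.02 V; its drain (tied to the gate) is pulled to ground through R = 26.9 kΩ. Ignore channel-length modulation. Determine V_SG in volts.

V_SG = 1.57 V

With gate tied to drain, V_SG = V_SD ≥ V_SG − |V_th|, so the device is in saturation.
KCL at the drain: ½ k_p (V_SG − |V_th|)² = (V_DD − V_SG)/R.
Let x = V_SG − 1.2. Then 3.38 x² + x − 0.82 = 0, giving x = 0.367 V (positive root), so V_SG = 1.57 V.
I_D = (V_DD − V_SG)/R = (2.02 − 1.57) / 26.9 = 0.0169 mA.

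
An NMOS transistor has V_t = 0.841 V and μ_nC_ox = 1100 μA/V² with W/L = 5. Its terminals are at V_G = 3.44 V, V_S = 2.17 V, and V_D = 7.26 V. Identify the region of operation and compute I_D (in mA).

Saturation; I_D = 0.506 mA

V_GS = V_G − V_S = 3.44 − 2.17 = 1.27 V; V_DS = V_D − V_S = 7.26 − 2.17 = 5.09 V.
k_n = μ_nC_ox · (W/L) = 5.5 mA/V².
V_ov = V_GS − V_t = 1.27 − 0.841 = 0.429 V.
Since V_DS = 5.09 V ≥ V_ov = 0.429 V, the device is in saturation.
I_D = ½ k_n V_ov² = 0.5 × 5.5 × 0.429² = 0.506 mA.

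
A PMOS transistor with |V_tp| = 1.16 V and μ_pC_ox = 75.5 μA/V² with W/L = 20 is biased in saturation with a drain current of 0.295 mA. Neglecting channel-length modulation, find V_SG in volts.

V_SG = 1.79 V

k_p = μ_pC_ox · (W/L) = 1.51 mA/V².
In saturation I_D = ½ k_p (V_SG − |V_tp|)², so V_SG − |V_tp| = √(2 I_D / k_p) = √(2 × 0.295 / 1.51) = 0.625 V.
V_SG = 1.16 + 0.625 = 1.79 V.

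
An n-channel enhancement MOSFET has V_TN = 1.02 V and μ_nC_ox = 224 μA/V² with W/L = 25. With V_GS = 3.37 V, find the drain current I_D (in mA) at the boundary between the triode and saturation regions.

At the boundary V_DS = V_ov = V_GS − V_TN = 3.37 − 1.02 = 2.35 V.
k_n = μ_nC_ox · (W/L) = 5.6 mA/V².
I_D = ½ k_n V_ov² = 0.5 × 5.6 × 2.35² = 15.5 mA.

I_D = 15.5 mA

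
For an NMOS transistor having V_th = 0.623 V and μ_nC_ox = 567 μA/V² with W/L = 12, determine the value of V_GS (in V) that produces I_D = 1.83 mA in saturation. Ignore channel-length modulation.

k_n = μ_nC_ox · (W/L) = 6.804 mA/V².
In saturation I_D = ½ k_n (V_GS − V_th)², so V_GS − V_th = √(2 I_D / k_n) = √(2 × 1.83 / 6.804) = 0.733 V.
V_GS = 0.623 + 0.733 = 1.36 V.

V_GS = 1.36 V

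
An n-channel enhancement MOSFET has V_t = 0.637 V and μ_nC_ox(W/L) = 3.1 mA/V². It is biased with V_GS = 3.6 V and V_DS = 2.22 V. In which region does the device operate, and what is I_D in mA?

Triode; I_D = 12.8 mA

V_ov = V_GS − V_t = 3.6 − 0.637 = 2.96 V.
Since V_DS = 2.22 V < V_ov = 2.96 V, the device is in the triode region.
I_D = k_n [V_ov · V_DS − ½ V_DS²] = 3.1 × [2.96 × 2.22 − 0.5 × 2.22²] = 12.8 mA.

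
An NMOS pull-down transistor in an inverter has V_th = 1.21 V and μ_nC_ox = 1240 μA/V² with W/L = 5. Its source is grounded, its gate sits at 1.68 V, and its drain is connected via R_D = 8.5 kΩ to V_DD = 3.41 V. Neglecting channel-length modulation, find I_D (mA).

V_GS = V_G = 1.68 V, so V_ov = 1.68 − 1.21 = 0.47 V.
k_n = μ_nC_ox · (W/L) = 6.2 mA/V².
Assume saturation: I_D = ½ k_n V_ov² = 0.5 × 6.2 × 0.47² = 0.685 mA, giving V_DS = V_DD − I_D R_D = 3.41 − 0.685 × 8.5 = -2.41 V.
But -2.41 V < V_ov = 0.47 V, so the device is actually in triode.
In triode I_D = k_n[V_ov V_DS − ½ V_DS²] and I_D = (V_DD − V_DS)/R_D. Equating: 26.4 V_DS² − 25.77 V_DS + 3.41 = 0, giving V_DS = 0.158 V (the root below V_ov).
I_D = (3.41 − 0.158) / 8.5 = 0.383 mA.

I_D = 0.383 mA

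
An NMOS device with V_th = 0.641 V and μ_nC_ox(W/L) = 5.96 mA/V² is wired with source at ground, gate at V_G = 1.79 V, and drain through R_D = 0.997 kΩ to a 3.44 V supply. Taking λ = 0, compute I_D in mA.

I_D = 2.89 mA

V_GS = V_G = 1.79 V, so V_ov = 1.79 − 0.641 = 1.15 V.
Assume saturation: I_D = ½ k_n V_ov² = 0.5 × 5.96 × 1.15² = 3.93 mA, giving V_DS = V_DD − I_D R_D = 3.44 − 3.93 × 0.997 = -0.482 V.
But -0.482 V < V_ov = 1.15 V, so the device is actually in triode.
In triode I_D = k_n[V_ov V_DS − ½ V_DS²] and I_D = (V_DD − V_DS)/R_D. Equating: 2.97 V_DS² − 7.827 V_DS + 3.44 = 0, giving V_DS = 0.557 V (the root below V_ov).
I_D = (3.44 − 0.557) / 0.997 = 2.89 mA.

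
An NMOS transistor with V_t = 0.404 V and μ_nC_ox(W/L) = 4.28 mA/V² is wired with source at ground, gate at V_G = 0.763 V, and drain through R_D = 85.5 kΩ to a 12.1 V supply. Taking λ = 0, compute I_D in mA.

V_GS = V_G = 0.763 V, so V_ov = 0.763 − 0.404 = 0.359 V.
Assume saturation: I_D = ½ k_n V_ov² = 0.5 × 4.28 × 0.359² = 0.276 mA, giving V_DS = V_DD − I_D R_D = 12.1 − 0.276 × 85.5 = -11.5 V.
But -11.5 V < V_ov = 0.359 V, so the device is actually in triode.
In triode I_D = k_n[V_ov V_DS − ½ V_DS²] and I_D = (V_DD − V_DS)/R_D. Equating: 183 V_DS² − 132.4 V_DS + 12.1 = 0, giving V_DS = 0.107 V (the root below V_ov).
I_D = (12.1 − 0.107) / 85.5 = 0.14 mA.

I_D = 0.140 mA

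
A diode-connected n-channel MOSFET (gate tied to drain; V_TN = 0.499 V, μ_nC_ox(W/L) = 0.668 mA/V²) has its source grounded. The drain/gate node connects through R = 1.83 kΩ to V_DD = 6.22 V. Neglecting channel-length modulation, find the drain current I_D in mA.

I_D = 1.84 mA

With gate tied to drain, V_GS = V_DS ≥ V_GS − V_TN, so the device is in saturation.
KCL at the drain: ½ k_n (V_GS − V_TN)² = (V_DD − V_GS)/R.
Let x = V_GS − 0.499. Then 0.611 x² + x − 5.721 = 0, giving x = 2.35 V (positive root), so V_GS = 2.85 V.
I_D = (V_DD − V_GS)/R = (6.22 − 2.85) / 1.83 = 1.84 mA.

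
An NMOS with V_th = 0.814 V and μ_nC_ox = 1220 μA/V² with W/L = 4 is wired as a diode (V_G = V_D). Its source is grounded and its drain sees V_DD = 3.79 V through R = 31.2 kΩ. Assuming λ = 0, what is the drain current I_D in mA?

With gate tied to drain, V_GS = V_DS ≥ V_GS − V_th, so the device is in saturation.
k_n = μ_nC_ox · (W/L) = 4.88 mA/V².
KCL at the drain: ½ k_n (V_GS − V_th)² = (V_DD − V_GS)/R.
Let x = V_GS − 0.814. Then 76.1 x² + x − 2.976 = 0, giving x = 0.191 V (positive root), so V_GS = 1.01 V.
I_D = (V_DD − V_GS)/R = (3.79 − 1.01) / 31.2 = 0.0893 mA.

I_D = 0.0893 mA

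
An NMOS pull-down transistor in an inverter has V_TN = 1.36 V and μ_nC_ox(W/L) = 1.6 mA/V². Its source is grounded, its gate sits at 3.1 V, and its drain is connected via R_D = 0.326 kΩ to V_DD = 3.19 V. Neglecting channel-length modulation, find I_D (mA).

V_GS = V_G = 3.1 V, so V_ov = 3.1 − 1.36 = 1.74 V.
Assume saturation: I_D = ½ k_n V_ov² = 0.5 × 1.6 × 1.74² = 2.42 mA, giving V_DS = V_DD − I_D R_D = 3.19 − 2.42 × 0.326 = 2.4 V.
V_DS = 2.4 V ≥ V_ov = 1.74 V, confirming saturation.

I_D = 2.42 mA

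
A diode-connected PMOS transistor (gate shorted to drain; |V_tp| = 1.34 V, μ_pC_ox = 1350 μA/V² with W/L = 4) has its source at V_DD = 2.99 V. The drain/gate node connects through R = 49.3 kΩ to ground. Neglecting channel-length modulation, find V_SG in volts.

V_SG = 1.45 V

With gate tied to drain, V_SG = V_SD ≥ V_SG − |V_tp|, so the device is in saturation.
k_p = μ_pC_ox · (W/L) = 5.4 mA/V².
KCL at the drain: ½ k_p (V_SG − |V_tp|)² = (V_DD − V_SG)/R.
Let x = V_SG − 1.34. Then 133 x² + x − 1.65 = 0, giving x = 0.108 V (positive root), so V_SG = 1.45 V.
I_D = (V_DD − V_SG)/R = (2.99 − 1.45) / 49.3 = 0.0313 mA.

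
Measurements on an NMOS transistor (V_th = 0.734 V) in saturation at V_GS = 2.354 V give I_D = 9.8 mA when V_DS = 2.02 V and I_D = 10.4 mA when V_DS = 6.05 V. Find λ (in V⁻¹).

λ = 0.0157 V⁻¹

With V_GS fixed, I_D ∝ (1 + λ V_DS) in saturation, so I_D2/I_D1 = (1 + λ V_DS2)/(1 + λ V_DS1).
10.4/9.8 = 1.061 = (1 + 6.05 λ)/(1 + 2.02 λ).
Solving: λ (I_D1 V_DS2 − I_D2 V_DS1) = I_D2 − I_D1, so λ = (10.4 − 9.8) / (9.8 × 6.05 − 10.4 × 2.02) = 0.6 / 38.3 = 0.0157 V⁻¹.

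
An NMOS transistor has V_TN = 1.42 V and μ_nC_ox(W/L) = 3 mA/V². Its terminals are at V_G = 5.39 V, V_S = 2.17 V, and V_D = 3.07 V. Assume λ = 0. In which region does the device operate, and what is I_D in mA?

Triode; I_D = 3.64 mA

V_GS = V_G − V_S = 5.39 − 2.17 = 3.22 V; V_DS = V_D − V_S = 3.07 − 2.17 = 0.9 V.
V_ov = V_GS − V_TN = 3.22 − 1.42 = 1.8 V.
Since V_DS = 0.9 V < V_ov = 1.8 V, the device is in the triode region.
I_D = k_n [V_ov · V_DS − ½ V_DS²] = 3 × [1.8 × 0.9 − 0.5 × 0.9²] = 3.64 mA.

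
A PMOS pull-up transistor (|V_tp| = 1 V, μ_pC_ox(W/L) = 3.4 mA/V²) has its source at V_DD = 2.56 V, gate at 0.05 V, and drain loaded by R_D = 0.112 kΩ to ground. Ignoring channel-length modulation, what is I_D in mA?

I_D = 3.88 mA

V_SG = V_DD − V_G = 2.56 − 0.05 = 2.51 V, so V_ov = 2.51 − 1 = 1.51 V.
Assume saturation: I_D = ½ k_p V_ov² = 0.5 × 3.4 × 1.51² = 3.88 mA, giving V_SD = V_DD − I_D R_D = 2.56 − 3.88 × 0.112 = 2.13 V.
V_SD = 2.13 V ≥ V_ov = 1.51 V, confirming saturation.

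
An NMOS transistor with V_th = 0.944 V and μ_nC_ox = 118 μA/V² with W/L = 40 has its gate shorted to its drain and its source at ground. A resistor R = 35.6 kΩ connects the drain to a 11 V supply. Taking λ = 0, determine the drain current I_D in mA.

I_D = 0.273 mA

With gate tied to drain, V_GS = V_DS ≥ V_GS − V_th, so the device is in saturation.
k_n = μ_nC_ox · (W/L) = 4.72 mA/V².
KCL at the drain: ½ k_n (V_GS − V_th)² = (V_DD − V_GS)/R.
Let x = V_GS − 0.944. Then 84 x² + x − 10.06 = 0, giving x = 0.34 V (positive root), so V_GS = 1.28 V.
I_D = (V_DD − V_GS)/R = (11 − 1.28) / 35.6 = 0.273 mA.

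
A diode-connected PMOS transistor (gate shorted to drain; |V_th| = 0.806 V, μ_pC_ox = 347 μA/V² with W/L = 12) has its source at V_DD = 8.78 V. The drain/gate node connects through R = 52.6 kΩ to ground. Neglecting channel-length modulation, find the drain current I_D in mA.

I_D = 0.147 mA

With gate tied to drain, V_SG = V_SD ≥ V_SG − |V_th|, so the device is in saturation.
k_p = μ_pC_ox · (W/L) = 4.164 mA/V².
KCL at the drain: ½ k_p (V_SG − |V_th|)² = (V_DD − V_SG)/R.
Let x = V_SG − 0.806. Then 110 x² + x − 7.974 = 0, giving x = 0.265 V (positive root), so V_SG = 1.07 V.
I_D = (V_DD − V_SG)/R = (8.78 − 1.07) / 52.6 = 0.147 mA.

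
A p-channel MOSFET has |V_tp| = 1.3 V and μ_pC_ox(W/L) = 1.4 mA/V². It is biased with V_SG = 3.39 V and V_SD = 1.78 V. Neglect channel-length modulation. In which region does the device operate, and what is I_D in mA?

V_ov = V_SG − |V_tp| = 3.39 − 1.3 = 2.09 V.
Since V_SD = 1.78 V < V_ov = 2.09 V, the device is in the triode region.
I_D = k_p [V_ov · V_SD − ½ V_SD²] = 1.4 × [2.09 × 1.78 − 0.5 × 1.78²] = 2.99 mA.

Triode; I_D = 2.99 mA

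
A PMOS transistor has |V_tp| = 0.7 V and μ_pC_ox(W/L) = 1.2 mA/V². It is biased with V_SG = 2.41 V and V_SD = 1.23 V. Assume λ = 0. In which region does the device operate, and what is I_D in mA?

V_ov = V_SG − |V_tp| = 2.41 − 0.7 = 1.71 V.
Since V_SD = 1.23 V < V_ov = 1.71 V, the device is in the triode region.
I_D = k_p [V_ov · V_SD − ½ V_SD²] = 1.2 × [1.71 × 1.23 − 0.5 × 1.23²] = 1.62 mA.

Triode; I_D = 1.62 mA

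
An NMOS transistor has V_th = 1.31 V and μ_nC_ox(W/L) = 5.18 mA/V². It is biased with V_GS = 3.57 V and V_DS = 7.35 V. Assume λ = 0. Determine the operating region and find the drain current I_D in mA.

Saturation; I_D = 13.2 mA

V_ov = V_GS − V_th = 3.57 − 1.31 = 2.26 V.
Since V_DS = 7.35 V ≥ V_ov = 2.26 V, the device is in saturation.
I_D = ½ k_n V_ov² = 0.5 × 5.18 × 2.26² = 13.2 mA.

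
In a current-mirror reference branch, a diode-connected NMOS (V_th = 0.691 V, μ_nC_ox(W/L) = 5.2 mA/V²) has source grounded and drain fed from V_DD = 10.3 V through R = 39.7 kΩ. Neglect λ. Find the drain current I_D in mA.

With gate tied to drain, V_GS = V_DS ≥ V_GS − V_th, so the device is in saturation.
KCL at the drain: ½ k_n (V_GS − V_th)² = (V_DD − V_GS)/R.
Let x = V_GS − 0.691. Then 103 x² + x − 9.609 = 0, giving x = 0.3 V (positive root), so V_GS = 0.991 V.
I_D = (V_DD − V_GS)/R = (10.3 − 0.991) / 39.7 = 0.234 mA.

I_D = 0.234 mA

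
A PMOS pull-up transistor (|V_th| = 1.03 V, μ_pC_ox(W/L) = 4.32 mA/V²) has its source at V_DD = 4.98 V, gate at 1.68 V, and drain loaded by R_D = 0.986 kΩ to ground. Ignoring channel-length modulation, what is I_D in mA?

I_D = 4.52 mA

V_SG = V_DD − V_G = 4.98 − 1.68 = 3.3 V, so V_ov = 3.3 − 1.03 = 2.27 V.
Assume saturation: I_D = ½ k_p V_ov² = 0.5 × 4.32 × 2.27² = 11.1 mA, giving V_SD = V_DD − I_D R_D = 4.98 − 11.1 × 0.986 = -5.99 V.
But -5.99 V < V_ov = 2.27 V, so the device is actually in triode.
In triode I_D = k_p[V_ov V_SD − ½ V_SD²] and I_D = (V_DD − V_SD)/R_D. Equating: 2.13 V_SD² − 10.67 V_SD + 4.98 = 0, giving V_SD = 0.521 V (the root below V_ov).
I_D = (4.98 − 0.521) / 0.986 = 4.52 mA.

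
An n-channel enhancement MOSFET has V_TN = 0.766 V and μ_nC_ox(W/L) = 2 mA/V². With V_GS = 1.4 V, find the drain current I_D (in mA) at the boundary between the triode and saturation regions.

I_D = 0.402 mA

At the boundary V_DS = V_ov = V_GS − V_TN = 1.4 − 0.766 = 0.634 V.
I_D = ½ k_n V_ov² = 0.5 × 2 × 0.634² = 0.402 mA.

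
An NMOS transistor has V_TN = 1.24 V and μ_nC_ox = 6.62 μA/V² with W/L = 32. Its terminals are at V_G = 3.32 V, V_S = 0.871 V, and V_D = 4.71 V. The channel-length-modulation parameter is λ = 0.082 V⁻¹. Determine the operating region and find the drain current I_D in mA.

Saturation; I_D = 0.204 mA

V_GS = V_G − V_S = 3.32 − 0.871 = 2.45 V; V_DS = V_D − V_S = 4.71 − 0.871 = 3.84 V.
k_n = μ_nC_ox · (W/L) = 0.2118 mA/V².
V_ov = V_GS − V_TN = 2.45 − 1.24 = 1.21 V.
Since V_DS = 3.84 V ≥ V_ov = 1.21 V, the device is in saturation.
I_D = ½ k_n V_ov² (1 + λ V_DS) = 0.5 × 0.2118 × 1.21² × (1 + 0.082 × 3.84) = 0.204 mA.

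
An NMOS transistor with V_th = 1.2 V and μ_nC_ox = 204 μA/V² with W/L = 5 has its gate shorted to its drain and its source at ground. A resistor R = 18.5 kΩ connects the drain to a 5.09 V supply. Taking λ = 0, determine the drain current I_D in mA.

With gate tied to drain, V_GS = V_DS ≥ V_GS − V_th, so the device is in saturation.
k_n = μ_nC_ox · (W/L) = 1.02 mA/V².
KCL at the drain: ½ k_n (V_GS − V_th)² = (V_DD − V_GS)/R.
Let x = V_GS − 1.2. Then 9.44 x² + x − 3.89 = 0, giving x = 0.591 V (positive root), so V_GS = 1.79 V.
I_D = (V_DD − V_GS)/R = (5.09 − 1.79) / 18.5 = 0.178 mA.

I_D = 0.178 mA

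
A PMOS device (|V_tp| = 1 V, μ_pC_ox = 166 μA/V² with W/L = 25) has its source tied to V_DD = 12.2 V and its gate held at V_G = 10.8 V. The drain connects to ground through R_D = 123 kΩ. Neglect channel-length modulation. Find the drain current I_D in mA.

V_SG = V_DD − V_G = 12.2 − 10.8 = 1.4 V, so V_ov = 1.4 − 1 = 0.4 V.
k_p = μ_pC_ox · (W/L) = 4.15 mA/V².
Assume saturation: I_D = ½ k_p V_ov² = 0.5 × 4.15 × 0.4² = 0.332 mA, giving V_SD = V_DD − I_D R_D = 12.2 − 0.332 × 123 = -28.6 V.
But -28.6 V < V_ov = 0.4 V, so the device is actually in triode.
In triode I_D = k_p[V_ov V_SD − ½ V_SD²] and I_D = (V_DD − V_SD)/R_D. Equating: 255 V_SD² − 205.2 V_SD + 12.2 = 0, giving V_SD = 0.0647 V (the root below V_ov).
I_D = (12.2 − 0.0647) / 123 = 0.0987 mA.

I_D = 0.0987 mA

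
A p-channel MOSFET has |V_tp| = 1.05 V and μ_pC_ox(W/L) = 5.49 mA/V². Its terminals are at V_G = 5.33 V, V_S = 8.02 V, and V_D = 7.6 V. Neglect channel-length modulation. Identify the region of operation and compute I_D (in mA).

Triode; I_D = 3.30 mA

V_SG = V_S − V_G = 8.02 − 5.33 = 2.69 V; V_SD = V_S − V_D = 8.02 − 7.6 = 0.42 V.
V_ov = V_SG − |V_tp| = 2.69 − 1.05 = 1.64 V.
Since V_SD = 0.42 V < V_ov = 1.64 V, the device is in the triode region.
I_D = k_p [V_ov · V_SD − ½ V_SD²] = 5.49 × [1.64 × 0.42 − 0.5 × 0.42²] = 3.3 mA.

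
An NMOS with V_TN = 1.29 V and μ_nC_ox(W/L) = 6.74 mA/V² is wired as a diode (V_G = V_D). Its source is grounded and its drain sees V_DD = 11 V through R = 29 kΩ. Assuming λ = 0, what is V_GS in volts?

V_GS = 1.60 V

With gate tied to drain, V_GS = V_DS ≥ V_GS − V_TN, so the device is in saturation.
KCL at the drain: ½ k_n (V_GS − V_TN)² = (V_DD − V_GS)/R.
Let x = V_GS − 1.29. Then 97.7 x² + x − 9.71 = 0, giving x = 0.31 V (positive root), so V_GS = 1.6 V.
I_D = (V_DD − V_GS)/R = (11 − 1.6) / 29 = 0.324 mA.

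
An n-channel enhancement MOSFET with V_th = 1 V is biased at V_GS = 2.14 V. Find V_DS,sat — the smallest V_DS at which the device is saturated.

V_DS,sat = 1.14 V

The boundary between triode and saturation is V_DS = V_GS − V_th = V_ov.
V_ov = 2.14 − 1 = 1.14 V.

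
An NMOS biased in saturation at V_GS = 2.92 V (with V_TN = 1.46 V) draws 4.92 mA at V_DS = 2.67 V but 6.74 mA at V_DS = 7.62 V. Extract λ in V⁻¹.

With V_GS fixed, I_D ∝ (1 + λ V_DS) in saturation, so I_D2/I_D1 = (1 + λ V_DS2)/(1 + λ V_DS1).
6.74/4.92 = 1.37 = (1 + 7.62 λ)/(1 + 2.67 λ).
Solving: λ (I_D1 V_DS2 − I_D2 V_DS1) = I_D2 − I_D1, so λ = (6.74 − 4.92) / (4.92 × 7.62 − 6.74 × 2.67) = 1.82 / 19.5 = 0.0934 V⁻¹.

λ = 0.0934 V⁻¹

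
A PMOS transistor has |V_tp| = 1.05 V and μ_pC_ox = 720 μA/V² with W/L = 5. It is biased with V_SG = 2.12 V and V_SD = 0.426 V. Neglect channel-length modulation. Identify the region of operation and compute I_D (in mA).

Triode; I_D = 1.31 mA

k_p = μ_pC_ox · (W/L) = 3.6 mA/V².
V_ov = V_SG − |V_tp| = 2.12 − 1.05 = 1.07 V.
Since V_SD = 0.426 V < V_ov = 1.07 V, the device is in the triode region.
I_D = k_p [V_ov · V_SD − ½ V_SD²] = 3.6 × [1.07 × 0.426 − 0.5 × 0.426²] = 1.31 mA.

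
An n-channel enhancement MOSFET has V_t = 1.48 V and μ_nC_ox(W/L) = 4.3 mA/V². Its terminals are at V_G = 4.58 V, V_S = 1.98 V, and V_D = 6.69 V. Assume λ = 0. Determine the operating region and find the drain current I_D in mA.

V_GS = V_G − V_S = 4.58 − 1.98 = 2.6 V; V_DS = V_D − V_S = 6.69 − 1.98 = 4.71 V.
V_ov = V_GS − V_t = 2.6 − 1.48 = 1.12 V.
Since V_DS = 4.71 V ≥ V_ov = 1.12 V, the device is in saturation.
I_D = ½ k_n V_ov² = 0.5 × 4.3 × 1.12² = 2.7 mA.

Saturation; I_D = 2.70 mA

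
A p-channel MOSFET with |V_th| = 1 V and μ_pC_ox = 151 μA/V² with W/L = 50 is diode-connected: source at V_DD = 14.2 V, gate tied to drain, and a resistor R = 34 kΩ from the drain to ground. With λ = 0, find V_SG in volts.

With gate tied to drain, V_SG = V_SD ≥ V_SG − |V_th|, so the device is in saturation.
k_p = μ_pC_ox · (W/L) = 7.55 mA/V².
KCL at the drain: ½ k_p (V_SG − |V_th|)² = (V_DD − V_SG)/R.
Let x = V_SG − 1. Then 128 x² + x − 13.2 = 0, giving x = 0.317 V (positive root), so V_SG = 1.32 V.
I_D = (V_DD − V_SG)/R = (14.2 − 1.32) / 34 = 0.379 mA.

V_SG = 1.32 V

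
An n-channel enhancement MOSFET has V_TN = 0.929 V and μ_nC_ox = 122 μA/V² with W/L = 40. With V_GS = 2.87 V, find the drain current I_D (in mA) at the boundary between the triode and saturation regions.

I_D = 9.19 mA

At the boundary V_DS = V_ov = V_GS − V_TN = 2.87 − 0.929 = 1.94 V.
k_n = μ_nC_ox · (W/L) = 4.88 mA/V².
I_D = ½ k_n V_ov² = 0.5 × 4.88 × 1.94² = 9.19 mA.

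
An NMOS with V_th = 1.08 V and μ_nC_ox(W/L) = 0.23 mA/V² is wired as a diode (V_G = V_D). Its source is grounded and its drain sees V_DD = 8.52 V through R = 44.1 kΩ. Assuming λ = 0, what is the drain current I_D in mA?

I_D = 0.143 mA

With gate tied to drain, V_GS = V_DS ≥ V_GS − V_th, so the device is in saturation.
KCL at the drain: ½ k_n (V_GS − V_th)² = (V_DD − V_GS)/R.
Let x = V_GS − 1.08. Then 5.07 x² + x − 7.44 = 0, giving x = 1.12 V (positive root), so V_GS = 2.2 V.
I_D = (V_DD − V_GS)/R = (8.52 − 2.2) / 44.1 = 0.143 mA.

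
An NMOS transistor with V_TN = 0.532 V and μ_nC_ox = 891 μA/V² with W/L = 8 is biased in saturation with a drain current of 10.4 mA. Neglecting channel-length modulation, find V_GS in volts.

V_GS = 2.24 V

k_n = μ_nC_ox · (W/L) = 7.128 mA/V².
In saturation I_D = ½ k_n (V_GS − V_TN)², so V_GS − V_TN = √(2 I_D / k_n) = √(2 × 10.4 / 7.128) = 1.71 V.
V_GS = 0.532 + 1.71 = 2.24 V.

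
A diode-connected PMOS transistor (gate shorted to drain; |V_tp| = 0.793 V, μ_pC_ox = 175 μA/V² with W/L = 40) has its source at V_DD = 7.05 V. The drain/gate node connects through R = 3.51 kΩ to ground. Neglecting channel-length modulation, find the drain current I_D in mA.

I_D = 1.59 mA

With gate tied to drain, V_SG = V_SD ≥ V_SG − |V_tp|, so the device is in saturation.
k_p = μ_pC_ox · (W/L) = 7 mA/V².
KCL at the drain: ½ k_p (V_SG − |V_tp|)² = (V_DD − V_SG)/R.
Let x = V_SG − 0.793. Then 12.3 x² + x − 6.257 = 0, giving x = 0.674 V (positive root), so V_SG = 1.47 V.
I_D = (V_DD − V_SG)/R = (7.05 − 1.47) / 3.51 = 1.59 mA.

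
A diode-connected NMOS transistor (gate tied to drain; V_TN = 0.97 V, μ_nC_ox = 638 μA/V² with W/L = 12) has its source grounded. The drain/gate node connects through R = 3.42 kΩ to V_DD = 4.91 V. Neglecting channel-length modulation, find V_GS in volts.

V_GS = 1.48 V

With gate tied to drain, V_GS = V_DS ≥ V_GS − V_TN, so the device is in saturation.
k_n = μ_nC_ox · (W/L) = 7.656 mA/V².
KCL at the drain: ½ k_n (V_GS − V_TN)² = (V_DD − V_GS)/R.
Let x = V_GS − 0.97. Then 13.1 x² + x − 3.94 = 0, giving x = 0.512 V (positive root), so V_GS = 1.48 V.
I_D = (V_DD − V_GS)/R = (4.91 − 1.48) / 3.42 = 1 mA.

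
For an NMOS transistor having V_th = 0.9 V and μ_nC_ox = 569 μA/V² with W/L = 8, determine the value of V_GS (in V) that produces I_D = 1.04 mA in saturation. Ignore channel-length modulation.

k_n = μ_nC_ox · (W/L) = 4.552 mA/V².
In saturation I_D = ½ k_n (V_GS − V_th)², so V_GS − V_th = √(2 I_D / k_n) = √(2 × 1.04 / 4.552) = 0.676 V.
V_GS = 0.9 + 0.676 = 1.58 V.

V_GS = 1.58 V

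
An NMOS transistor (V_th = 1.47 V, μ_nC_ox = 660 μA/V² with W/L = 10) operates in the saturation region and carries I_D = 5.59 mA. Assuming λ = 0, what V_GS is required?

k_n = μ_nC_ox · (W/L) = 6.6 mA/V².
In saturation I_D = ½ k_n (V_GS − V_th)², so V_GS − V_th = √(2 I_D / k_n) = √(2 × 5.59 / 6.6) = 1.3 V.
V_GS = 1.47 + 1.3 = 2.77 V.

V_GS = 2.77 V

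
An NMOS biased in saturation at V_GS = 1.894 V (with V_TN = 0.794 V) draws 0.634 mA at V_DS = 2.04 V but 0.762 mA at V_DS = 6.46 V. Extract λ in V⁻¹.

λ = 0.0504 V⁻¹

With V_GS fixed, I_D ∝ (1 + λ V_DS) in saturation, so I_D2/I_D1 = (1 + λ V_DS2)/(1 + λ V_DS1).
0.762/0.634 = 1.202 = (1 + 6.46 λ)/(1 + 2.04 λ).
Solving: λ (I_D1 V_DS2 − I_D2 V_DS1) = I_D2 − I_D1, so λ = (0.762 − 0.634) / (0.634 × 6.46 − 0.762 × 2.04) = 0.128 / 2.54 = 0.0504 V⁻¹.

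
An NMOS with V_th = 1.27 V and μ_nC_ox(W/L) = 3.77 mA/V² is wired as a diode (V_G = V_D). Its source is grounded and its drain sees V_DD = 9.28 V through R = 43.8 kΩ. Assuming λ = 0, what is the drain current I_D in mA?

With gate tied to drain, V_GS = V_DS ≥ V_GS − V_th, so the device is in saturation.
KCL at the drain: ½ k_n (V_GS − V_th)² = (V_DD − V_GS)/R.
Let x = V_GS − 1.27. Then 82.6 x² + x − 8.01 = 0, giving x = 0.305 V (positive root), so V_GS = 1.58 V.
I_D = (V_DD − V_GS)/R = (9.28 − 1.58) / 43.8 = 0.176 mA.

I_D = 0.176 mA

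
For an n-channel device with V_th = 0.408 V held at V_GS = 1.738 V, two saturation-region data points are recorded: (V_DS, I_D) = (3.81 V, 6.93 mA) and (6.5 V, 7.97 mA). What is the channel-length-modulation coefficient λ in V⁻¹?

λ = 0.0708 V⁻¹

With V_GS fixed, I_D ∝ (1 + λ V_DS) in saturation, so I_D2/I_D1 = (1 + λ V_DS2)/(1 + λ V_DS1).
7.97/6.93 = 1.15 = (1 + 6.5 λ)/(1 + 3.81 λ).
Solving: λ (I_D1 V_DS2 − I_D2 V_DS1) = I_D2 − I_D1, so λ = (7.97 − 6.93) / (6.93 × 6.5 − 7.97 × 3.81) = 1.04 / 14.7 = 0.0708 V⁻¹.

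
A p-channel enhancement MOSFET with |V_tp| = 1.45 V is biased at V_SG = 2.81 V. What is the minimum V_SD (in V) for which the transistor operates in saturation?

The boundary between triode and saturation is V_SD = V_SG − |V_tp| = V_ov.
V_ov = 2.81 − 1.45 = 1.36 V.

V_SD,sat = 1.36 V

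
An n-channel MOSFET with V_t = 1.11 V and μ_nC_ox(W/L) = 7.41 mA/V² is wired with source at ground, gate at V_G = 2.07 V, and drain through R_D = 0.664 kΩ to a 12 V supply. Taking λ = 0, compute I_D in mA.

V_GS = V_G = 2.07 V, so V_ov = 2.07 − 1.11 = 0.96 V.
Assume saturation: I_D = ½ k_n V_ov² = 0.5 × 7.41 × 0.96² = 3.41 mA, giving V_DS = V_DD − I_D R_D = 12 − 3.41 × 0.664 = 9.73 V.
V_DS = 9.73 V ≥ V_ov = 0.96 V, confirming saturation.

I_D = 3.41 mA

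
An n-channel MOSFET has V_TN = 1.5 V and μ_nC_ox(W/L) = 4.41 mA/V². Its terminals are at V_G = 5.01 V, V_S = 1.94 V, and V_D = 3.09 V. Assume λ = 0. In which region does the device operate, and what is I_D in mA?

Triode; I_D = 5.05 mA

V_GS = V_G − V_S = 5.01 − 1.94 = 3.07 V; V_DS = V_D − V_S = 3.09 − 1.94 = 1.15 V.
V_ov = V_GS − V_TN = 3.07 − 1.5 = 1.57 V.
Since V_DS = 1.15 V < V_ov = 1.57 V, the device is in the triode region.
I_D = k_n [V_ov · V_DS − ½ V_DS²] = 4.41 × [1.57 × 1.15 − 0.5 × 1.15²] = 5.05 mA.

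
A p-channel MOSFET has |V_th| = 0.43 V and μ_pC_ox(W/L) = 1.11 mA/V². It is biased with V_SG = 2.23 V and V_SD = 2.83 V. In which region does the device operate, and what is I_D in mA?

V_ov = V_SG − |V_th| = 2.23 − 0.43 = 1.8 V.
Since V_SD = 2.83 V ≥ V_ov = 1.8 V, the device is in saturation.
I_D = ½ k_p V_ov² = 0.5 × 1.11 × 1.8² = 1.8 mA.

Saturation; I_D = 1.80 mA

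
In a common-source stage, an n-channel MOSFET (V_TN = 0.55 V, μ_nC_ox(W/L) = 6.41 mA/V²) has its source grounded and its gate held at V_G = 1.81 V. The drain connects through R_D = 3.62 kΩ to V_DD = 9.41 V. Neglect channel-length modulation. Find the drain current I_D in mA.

I_D = 2.50 mA

V_GS = V_G = 1.81 V, so V_ov = 1.81 − 0.55 = 1.26 V.
Assume saturation: I_D = ½ k_n V_ov² = 0.5 × 6.41 × 1.26² = 5.09 mA, giving V_DS = V_DD − I_D R_D = 9.41 − 5.09 × 3.62 = -9.01 V.
But -9.01 V < V_ov = 1.26 V, so the device is actually in triode.
In triode I_D = k_n[V_ov V_DS − ½ V_DS²] and I_D = (V_DD − V_DS)/R_D. Equating: 11.6 V_DS² − 30.24 V_DS + 9.41 = 0, giving V_DS = 0.361 V (the root below V_ov).
I_D = (9.41 − 0.361) / 3.62 = 2.5 mA.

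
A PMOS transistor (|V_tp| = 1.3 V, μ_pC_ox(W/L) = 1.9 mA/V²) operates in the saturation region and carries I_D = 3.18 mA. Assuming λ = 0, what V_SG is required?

V_SG = 3.13 V

In saturation I_D = ½ k_p (V_SG − |V_tp|)², so V_SG − |V_tp| = √(2 I_D / k_p) = √(2 × 3.18 / 1.9) = 1.83 V.
V_SG = 1.3 + 1.83 = 3.13 V.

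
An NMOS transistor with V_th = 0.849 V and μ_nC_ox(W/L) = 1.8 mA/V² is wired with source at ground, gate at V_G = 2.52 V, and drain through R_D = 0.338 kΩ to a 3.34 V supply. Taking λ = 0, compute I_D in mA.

I_D = 2.51 mA

V_GS = V_G = 2.52 V, so V_ov = 2.52 − 0.849 = 1.67 V.
Assume saturation: I_D = ½ k_n V_ov² = 0.5 × 1.8 × 1.67² = 2.51 mA, giving V_DS = V_DD − I_D R_D = 3.34 − 2.51 × 0.338 = 2.49 V.
V_DS = 2.49 V ≥ V_ov = 1.67 V, confirming saturation.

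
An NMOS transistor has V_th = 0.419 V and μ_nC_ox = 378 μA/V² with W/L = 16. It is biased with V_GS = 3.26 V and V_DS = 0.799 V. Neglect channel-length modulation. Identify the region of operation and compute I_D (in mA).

k_n = μ_nC_ox · (W/L) = 6.048 mA/V².
V_ov = V_GS − V_th = 3.26 − 0.419 = 2.84 V.
Since V_DS = 0.799 V < V_ov = 2.84 V, the device is in the triode region.
I_D = k_n [V_ov · V_DS − ½ V_DS²] = 6.048 × [2.84 × 0.799 − 0.5 × 0.799²] = 11.8 mA.

Triode; I_D = 11.8 mA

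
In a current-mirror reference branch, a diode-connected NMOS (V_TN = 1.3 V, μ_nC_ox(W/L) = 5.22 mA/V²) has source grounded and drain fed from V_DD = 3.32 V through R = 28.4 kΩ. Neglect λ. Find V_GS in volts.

V_GS = 1.46 V

With gate tied to drain, V_GS = V_DS ≥ V_GS − V_TN, so the device is in saturation.
KCL at the drain: ½ k_n (V_GS − V_TN)² = (V_DD − V_GS)/R.
Let x = V_GS − 1.3. Then 74.1 x² + x − 2.02 = 0, giving x = 0.158 V (positive root), so V_GS = 1.46 V.
I_D = (V_DD − V_GS)/R = (3.32 − 1.46) / 28.4 = 0.0655 mA.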